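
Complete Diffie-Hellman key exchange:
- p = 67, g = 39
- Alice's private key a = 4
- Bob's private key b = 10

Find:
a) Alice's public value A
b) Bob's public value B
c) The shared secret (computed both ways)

Step 1: A = g^a mod p = 39^4 mod 67 = 65.
Step 2: B = g^b mod p = 39^10 mod 67 = 54.
Step 3: Alice computes s = B^a mod p = 54^4 mod 67 = 19.
Step 4: Bob computes s = A^b mod p = 65^10 mod 67 = 19.
Both sides agree: shared secret = 19.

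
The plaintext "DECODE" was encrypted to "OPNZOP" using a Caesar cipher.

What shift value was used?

Step 1: Compare first letters: D (position 3) -> O (position 14).
Step 2: Shift = (14 - 3) mod 26 = 11.
The shift value is 11.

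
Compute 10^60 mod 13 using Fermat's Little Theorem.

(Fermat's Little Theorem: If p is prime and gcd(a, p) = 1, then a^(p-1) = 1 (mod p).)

Step 1: Since 13 is prime, by Fermat's Little Theorem: 10^12 = 1 (mod 13).
Step 2: Reduce exponent: 60 mod 12 = 0.
Step 3: So 10^60 = 10^0 (mod 13).
Step 4: 10^0 mod 13 = 1.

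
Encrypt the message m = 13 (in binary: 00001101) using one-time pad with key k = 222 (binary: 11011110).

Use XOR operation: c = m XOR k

Step 1: Write out the XOR operation bit by bit:
  Message: 00001101
  Key:     11011110
  XOR:     11010011
Step 2: Convert to decimal: 11010011 = 211.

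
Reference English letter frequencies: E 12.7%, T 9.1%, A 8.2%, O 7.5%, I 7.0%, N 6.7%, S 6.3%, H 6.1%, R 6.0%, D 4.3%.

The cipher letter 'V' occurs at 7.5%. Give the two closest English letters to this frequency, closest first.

Step 1: Observed frequency of 'V' is 7.5%.
Step 2: Compute distances to each reference frequency and sort:
  O (7.5%): difference = 0.0% <-- BEST
  I (7.0%): difference = 0.5% <-- RUNNER-UP
  A (8.2%): difference = 0.7%
  N (6.7%): difference = 0.8%
  S (6.3%): difference = 1.2%
Step 3: Most likely is 'O' (7.5%, diff 0.0%); second most likely is 'I' (7.0%, diff 0.5%).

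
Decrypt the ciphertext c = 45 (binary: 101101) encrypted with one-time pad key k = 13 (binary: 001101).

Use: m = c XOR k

Step 1: XOR ciphertext with key:
  Ciphertext: 101101
  Key:        001101
  XOR:        100000
Step 2: Plaintext = 100000 = 32 in decimal.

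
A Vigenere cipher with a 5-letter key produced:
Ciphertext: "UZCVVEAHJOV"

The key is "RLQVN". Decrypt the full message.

Step 1: Key 'RLQVN' has length 5. Extended key: RLQVNRLQVNR
Step 2: Decrypt each position:
  U(20) - R(17) = 3 = D
  Z(25) - L(11) = 14 = O
  C(2) - Q(16) = 12 = M
  V(21) - V(21) = 0 = A
  V(21) - N(13) = 8 = I
  E(4) - R(17) = 13 = N
  A(0) - L(11) = 15 = P
  H(7) - Q(16) = 17 = R
  J(9) - V(21) = 14 = O
  O(14) - N(13) = 1 = B
  V(21) - R(17) = 4 = E
Plaintext: DOMAINPROBE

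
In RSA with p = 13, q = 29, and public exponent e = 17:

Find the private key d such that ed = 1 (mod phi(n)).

Step 1: n = 13 * 29 = 377.
Step 2: phi(n) = 12 * 28 = 336.
Step 3: Find d such that 17 * d = 1 (mod 336).
Step 4: d = 17^(-1) mod 336 = 257.
Verification: 17 * 257 = 4369 = 13 * 336 + 1.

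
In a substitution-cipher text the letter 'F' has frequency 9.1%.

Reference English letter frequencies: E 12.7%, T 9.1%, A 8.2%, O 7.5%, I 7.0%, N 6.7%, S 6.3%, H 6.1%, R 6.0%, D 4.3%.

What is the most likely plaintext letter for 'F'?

Step 1: The observed frequency is 9.1%.
Step 2: Compare with English frequencies:
  E: 12.7% (difference: 3.6%)
  T: 9.1% (difference: 0.0%) <-- closest
  A: 8.2% (difference: 0.9%)
  O: 7.5% (difference: 1.6%)
  I: 7.0% (difference: 2.1%)
  N: 6.7% (difference: 2.4%)
  S: 6.3% (difference: 2.8%)
  H: 6.1% (difference: 3.0%)
  R: 6.0% (difference: 3.1%)
  D: 4.3% (difference: 4.8%)
Step 3: 'F' most likely represents 'T' (frequency 9.1%).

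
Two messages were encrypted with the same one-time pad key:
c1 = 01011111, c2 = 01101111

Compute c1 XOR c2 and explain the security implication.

Step 1: c1 XOR c2 = (m1 XOR k) XOR (m2 XOR k).
Step 2: By XOR associativity/commutativity: = m1 XOR m2 XOR k XOR k = m1 XOR m2.
Step 3: 01011111 XOR 01101111 = 00110000 = 48.
Step 4: The key cancels out! An attacker learns m1 XOR m2 = 48, revealing the relationship between plaintexts.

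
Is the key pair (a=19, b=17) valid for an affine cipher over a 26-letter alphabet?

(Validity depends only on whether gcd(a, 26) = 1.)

Step 1: Compute gcd(19, 26).
Step 2: gcd(19, 26) = 1.
Since gcd = 1, 19 is coprime with 26, so it is a valid key.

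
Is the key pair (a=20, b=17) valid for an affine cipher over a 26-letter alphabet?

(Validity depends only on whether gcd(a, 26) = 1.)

Step 1: Compute gcd(20, 26).
Step 2: gcd(20, 26) = 2.
Since gcd = 2 != 1, 20 shares a common factor with 26, so it cannot be used.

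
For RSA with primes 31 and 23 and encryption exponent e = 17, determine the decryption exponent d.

Step 1: n = 31 * 23 = 713.
Step 2: phi(n) = 30 * 22 = 660.
Step 3: Find d such that 17 * d = 1 (mod 660).
Step 4: d = 17^(-1) mod 660 = 233.
Verification: 17 * 233 = 3961 = 6 * 660 + 1.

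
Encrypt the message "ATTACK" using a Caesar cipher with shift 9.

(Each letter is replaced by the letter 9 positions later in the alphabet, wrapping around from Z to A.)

Step 1: For each letter, shift forward by 9 positions (mod 26).
  A (position 0) -> position (0+9) mod 26 = 9 -> J
  T (position 19) -> position (19+9) mod 26 = 2 -> C
  T (position 19) -> position (19+9) mod 26 = 2 -> C
  A (position 0) -> position (0+9) mod 26 = 9 -> J
  C (position 2) -> position (2+9) mod 26 = 11 -> L
  K (position 10) -> position (10+9) mod 26 = 19 -> T
Result: JCCJLT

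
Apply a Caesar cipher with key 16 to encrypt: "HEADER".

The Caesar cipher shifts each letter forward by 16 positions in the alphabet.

Step 1: For each letter, shift forward by 16 positions (mod 26).
  H (position 7) -> position (7+16) mod 26 = 23 -> X
  E (position 4) -> position (4+16) mod 26 = 20 -> U
  A (position 0) -> position (0+16) mod 26 = 16 -> Q
  D (position 3) -> position (3+16) mod 26 = 19 -> T
  E (position 4) -> position (4+16) mod 26 = 20 -> U
  R (position 17) -> position (17+16) mod 26 = 7 -> H
Result: XUQTUH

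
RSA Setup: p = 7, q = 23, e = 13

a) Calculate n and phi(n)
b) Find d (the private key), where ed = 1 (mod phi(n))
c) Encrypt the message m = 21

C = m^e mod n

Step 1: n = 7 * 23 = 161.
Step 2: phi(n) = (7-1)(23-1) = 6 * 22 = 132.
Step 3: Find d = 13^(-1) mod 132 = 61.
  Verify: 13 * 61 = 793 = 1 (mod 132).
Step 4: C = 21^13 mod 161 = 42.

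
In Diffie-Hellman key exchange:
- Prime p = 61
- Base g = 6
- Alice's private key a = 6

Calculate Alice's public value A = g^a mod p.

Step 1: A = g^a mod p = 6^6 mod 61.
  6^1 mod 61 = 6
  6^2 mod 61 = (6 * 6) mod 61 = 36
  6^3 mod 61 = (36 * 6) mod 61 = 33
  6^4 mod 61 = (33 * 6) mod 61 = 15
  6^5 mod 61 = (15 * 6) mod 61 = 29
  6^6 mod 61 = (29 * 6) mod 61 = 52
Result: A = 52.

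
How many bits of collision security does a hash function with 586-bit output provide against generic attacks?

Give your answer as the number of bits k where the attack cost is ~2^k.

Step 1: The hash has a 586-bit output.
Step 2: Collision resistance means it should be infeasible to find any x != y with h(x) = h(y).
By the birthday bound, a generic collision search succeeds after about sqrt(2^586) = 2^(586/2) = 2^293 evaluations.
Step 3: Security level = 293 bits.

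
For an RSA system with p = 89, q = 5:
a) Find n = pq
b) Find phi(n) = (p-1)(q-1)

Step 1: n = p * q = 89 * 5 = 445.
Step 2: phi(n) = (p-1)(q-1) = 88 * 4 = 352.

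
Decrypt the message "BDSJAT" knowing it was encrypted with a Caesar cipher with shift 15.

Step 1: Reverse the shift by subtracting 15 from each letter position.
  B (position 1) -> position (1-15) mod 26 = 12 -> M
  D (position 3) -> position (3-15) mod 26 = 14 -> O
  S (position 18) -> position (18-15) mod 26 = 3 -> D
  J (position 9) -> position (9-15) mod 26 = 20 -> U
  A (position 0) -> position (0-15) mod 26 = 11 -> L
  T (position 19) -> position (19-15) mod 26 = 4 -> E
Decrypted message: MODULE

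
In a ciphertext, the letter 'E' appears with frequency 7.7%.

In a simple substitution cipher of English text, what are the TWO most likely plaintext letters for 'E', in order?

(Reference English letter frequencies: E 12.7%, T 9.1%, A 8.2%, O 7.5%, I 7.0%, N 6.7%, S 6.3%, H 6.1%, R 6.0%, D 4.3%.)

Step 1: Observed frequency of 'E' is 7.7%.
Step 2: Compute distances to each reference frequency and sort:
  O (7.5%): difference = 0.2% <-- BEST
  A (8.2%): difference = 0.5% <-- RUNNER-UP
  I (7.0%): difference = 0.7%
  N (6.7%): difference = 1.0%
  T (9.1%): difference = 1.4%
Step 3: Most likely is 'O' (7.5%, diff 0.2%); second most likely is 'A' (8.2%, diff 0.5%).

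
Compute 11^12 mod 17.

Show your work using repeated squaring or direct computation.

Step 1: Compute 11^12 mod 17 step by step, reducing modulo 17 at each step.
  11^1 mod 17 = 11
  11^2 mod 17 = (11 * 11) mod 17 = 2
  11^3 mod 17 = (2 * 11) mod 17 = 5
  11^4 mod 17 = (5 * 11) mod 17 = 4
  11^5 mod 17 = (4 * 11) mod 17 = 10
  11^6 mod 17 = (10 * 11) mod 17 = 8
  11^7 mod 17 = (8 * 11) mod 17 = 3
  11^8 mod 17 = (3 * 11) mod 17 = 16
  11^9 mod 17 = (16 * 11) mod 17 = 6
  11^10 mod 17 = (6 * 11) mod 17 = 15
  11^11 mod 17 = (15 * 11) mod 17 = 12
  11^12 mod 17 = (12 * 11) mod 17 = 13
Step 2: Result = 13.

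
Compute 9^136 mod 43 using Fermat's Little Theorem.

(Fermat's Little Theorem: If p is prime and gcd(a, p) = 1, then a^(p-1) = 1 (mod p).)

Step 1: Since 43 is prime, by Fermat's Little Theorem: 9^42 = 1 (mod 43).
Step 2: Reduce exponent: 136 mod 42 = 10.
Step 3: So 9^136 = 9^10 (mod 43).
Step 4: 9^10 mod 43 = 14.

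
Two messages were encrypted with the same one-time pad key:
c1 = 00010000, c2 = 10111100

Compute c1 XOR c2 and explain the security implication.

Step 1: c1 XOR c2 = (m1 XOR k) XOR (m2 XOR k).
Step 2: By XOR associativity/commutativity: = m1 XOR m2 XOR k XOR k = m1 XOR m2.
Step 3: 00010000 XOR 10111100 = 10101100 = 172.
Step 4: The key cancels out! An attacker learns m1 XOR m2 = 172, revealing the relationship between plaintexts.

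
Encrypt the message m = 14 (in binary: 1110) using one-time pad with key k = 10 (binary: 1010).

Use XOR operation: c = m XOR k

Step 1: Write out the XOR operation bit by bit:
  Message: 1110
  Key:     1010
  XOR:     0100
Step 2: Convert to decimal: 0100 = 4.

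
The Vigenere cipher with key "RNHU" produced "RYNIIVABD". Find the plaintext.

Step 1: Extend key: RNHURNHUR
Step 2: Decrypt each letter (c - k) mod 26:
  R(17) - R(17) = (17-17) mod 26 = 0 = A
  Y(24) - N(13) = (24-13) mod 26 = 11 = L
  N(13) - H(7) = (13-7) mod 26 = 6 = G
  I(8) - U(20) = (8-20) mod 26 = 14 = O
  I(8) - R(17) = (8-17) mod 26 = 17 = R
  V(21) - N(13) = (21-13) mod 26 = 8 = I
  A(0) - H(7) = (0-7) mod 26 = 19 = T
  B(1) - U(20) = (1-20) mod 26 = 7 = H
  D(3) - R(17) = (3-17) mod 26 = 12 = M
Plaintext: ALGORITHM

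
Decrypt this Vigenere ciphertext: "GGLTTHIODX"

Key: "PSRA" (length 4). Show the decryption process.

Step 1: Key 'PSRA' has length 4. Extended key: PSRAPSRAPS
Step 2: Decrypt each position:
  G(6) - P(15) = 17 = R
  G(6) - S(18) = 14 = O
  L(11) - R(17) = 20 = U
  T(19) - A(0) = 19 = T
  T(19) - P(15) = 4 = E
  H(7) - S(18) = 15 = P
  I(8) - R(17) = 17 = R
  O(14) - A(0) = 14 = O
  D(3) - P(15) = 14 = O
  X(23) - S(18) = 5 = F
Plaintext: ROUTEPROOF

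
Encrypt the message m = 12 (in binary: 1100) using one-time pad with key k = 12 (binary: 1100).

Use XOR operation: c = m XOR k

Step 1: Write out the XOR operation bit by bit:
  Message: 1100
  Key:     1100
  XOR:     0000
Step 2: Convert to decimal: 0000 = 0.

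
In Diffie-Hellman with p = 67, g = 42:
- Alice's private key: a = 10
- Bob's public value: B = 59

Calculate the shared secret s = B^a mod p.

Step 1: s = B^a mod p = 59^10 mod 67.
  59^1 mod 67 = 59
  59^2 mod 67 = (59 * 59) mod 67 = 64
  59^3 mod 67 = (64 * 59) mod 67 = 24
  59^4 mod 67 = (24 * 59) mod 67 = 9
  59^5 mod 67 = (9 * 59) mod 67 = 62
  59^6 mod 67 = (62 * 59) mod 67 = 40
  59^7 mod 67 = (40 * 59) mod 67 = 15
  59^8 mod 67 = (15 * 59) mod 67 = 14
  59^9 mod 67 = (14 * 59) mod 67 = 22
  59^10 mod 67 = (22 * 59) mod 67 = 25
Result: shared secret = 25.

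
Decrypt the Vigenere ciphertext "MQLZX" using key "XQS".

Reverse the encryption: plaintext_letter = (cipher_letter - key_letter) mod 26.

Step 1: Extend key: XQSXQ
Step 2: Decrypt each letter (c - k) mod 26:
  M(12) - X(23) = (12-23) mod 26 = 15 = P
  Q(16) - Q(16) = (16-16) mod 26 = 0 = A
  L(11) - S(18) = (11-18) mod 26 = 19 = T
  Z(25) - X(23) = (25-23) mod 26 = 2 = C
  X(23) - Q(16) = (23-16) mod 26 = 7 = H
Plaintext: PATCH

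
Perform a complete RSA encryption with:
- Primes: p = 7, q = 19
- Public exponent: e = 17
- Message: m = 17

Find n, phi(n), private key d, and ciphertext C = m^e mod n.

Step 1: n = 7 * 19 = 133.
Step 2: phi(n) = (7-1)(19-1) = 6 * 18 = 108.
Step 3: Find d = 17^(-1) mod 108 = 89.
  Verify: 17 * 89 = 1513 = 1 (mod 108).
Step 4: C = 17^17 mod 133 = 47.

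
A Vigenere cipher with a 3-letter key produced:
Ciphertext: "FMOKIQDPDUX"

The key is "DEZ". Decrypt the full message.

Step 1: Key 'DEZ' has length 3. Extended key: DEZDEZDEZDE
Step 2: Decrypt each position:
  F(5) - D(3) = 2 = C
  M(12) - E(4) = 8 = I
  O(14) - Z(25) = 15 = P
  K(10) - D(3) = 7 = H
  I(8) - E(4) = 4 = E
  Q(16) - Z(25) = 17 = R
  D(3) - D(3) = 0 = A
  P(15) - E(4) = 11 = L
  D(3) - Z(25) = 4 = E
  U(20) - D(3) = 17 = R
  X(23) - E(4) = 19 = T
Plaintext: CIPHERALERT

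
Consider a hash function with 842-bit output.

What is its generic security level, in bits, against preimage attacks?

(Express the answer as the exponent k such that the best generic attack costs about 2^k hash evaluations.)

Step 1: The hash has a 842-bit output.
Step 2: Preimage resistance means: given a digest h(x), it should be infeasible to find any input that hashes to it.
With a 842-bit output there are 2^842 possible digests, so a generic brute-force preimage search costs about 2^842 evaluations.
Step 3: Security level = 842 bits.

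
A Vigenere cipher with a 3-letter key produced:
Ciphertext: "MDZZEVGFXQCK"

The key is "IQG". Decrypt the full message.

Step 1: Key 'IQG' has length 3. Extended key: IQGIQGIQGIQG
Step 2: Decrypt each position:
  M(12) - I(8) = 4 = E
  D(3) - Q(16) = 13 = N
  Z(25) - G(6) = 19 = T
  Z(25) - I(8) = 17 = R
  E(4) - Q(16) = 14 = O
  V(21) - G(6) = 15 = P
  G(6) - I(8) = 24 = Y
  F(5) - Q(16) = 15 = P
  X(23) - G(6) = 17 = R
  Q(16) - I(8) = 8 = I
  C(2) - Q(16) = 12 = M
  K(10) - G(6) = 4 = E
Plaintext: ENTROPYPRIME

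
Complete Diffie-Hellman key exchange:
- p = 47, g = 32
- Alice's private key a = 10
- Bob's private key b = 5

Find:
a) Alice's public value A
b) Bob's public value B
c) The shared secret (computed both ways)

Step 1: A = g^a mod p = 32^10 mod 47 = 16.
Step 2: B = g^b mod p = 32^5 mod 47 = 4.
Step 3: Alice computes s = B^a mod p = 4^10 mod 47 = 6.
Step 4: Bob computes s = A^b mod p = 16^5 mod 47 = 6.
Both sides agree: shared secret = 6.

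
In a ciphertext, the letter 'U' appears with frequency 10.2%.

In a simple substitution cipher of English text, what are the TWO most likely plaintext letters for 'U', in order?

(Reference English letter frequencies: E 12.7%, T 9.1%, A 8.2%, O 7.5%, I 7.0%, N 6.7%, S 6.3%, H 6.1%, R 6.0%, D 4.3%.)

Step 1: Observed frequency of 'U' is 10.2%.
Step 2: Compute distances to each reference frequency and sort:
  T (9.1%): difference = 1.1% <-- BEST
  A (8.2%): difference = 2.0% <-- RUNNER-UP
  E (12.7%): difference = 2.5%
  O (7.5%): difference = 2.7%
  I (7.0%): difference = 3.2%
Step 3: Most likely is 'T' (9.1%, diff 1.1%); second most likely is 'A' (8.2%, diff 2.0%).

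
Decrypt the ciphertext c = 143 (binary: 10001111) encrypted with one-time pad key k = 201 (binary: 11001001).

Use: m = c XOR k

Step 1: XOR ciphertext with key:
  Ciphertext: 10001111
  Key:        11001001
  XOR:        01000110
Step 2: Plaintext = 01000110 = 70 in decimal.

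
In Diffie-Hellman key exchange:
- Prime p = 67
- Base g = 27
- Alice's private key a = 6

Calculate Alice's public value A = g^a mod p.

Step 1: A = g^a mod p = 27^6 mod 67.
  27^1 mod 67 = 27
  27^2 mod 67 = (27 * 27) mod 67 = 59
  27^3 mod 67 = (59 * 27) mod 67 = 52
  27^4 mod 67 = (52 * 27) mod 67 = 64
  27^5 mod 67 = (64 * 27) mod 67 = 53
  27^6 mod 67 = (53 * 27) mod 67 = 24
Result: A = 24.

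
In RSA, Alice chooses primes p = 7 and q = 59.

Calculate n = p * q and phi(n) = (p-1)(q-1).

Step 1: n = p * q = 7 * 59 = 413.
Step 2: phi(n) = (p-1)(q-1) = 6 * 58 = 348.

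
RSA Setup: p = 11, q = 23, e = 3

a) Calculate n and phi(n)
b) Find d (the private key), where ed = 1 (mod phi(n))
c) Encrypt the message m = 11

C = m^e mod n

Step 1: n = 11 * 23 = 253.
Step 2: phi(n) = (11-1)(23-1) = 10 * 22 = 220.
Step 3: Find d = 3^(-1) mod 220 = 147.
  Verify: 3 * 147 = 441 = 1 (mod 220).
Step 4: C = 11^3 mod 253 = 66.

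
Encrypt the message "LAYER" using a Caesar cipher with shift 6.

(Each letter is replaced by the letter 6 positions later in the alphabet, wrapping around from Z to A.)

Step 1: For each letter, shift forward by 6 positions (mod 26).
  L (position 11) -> position (11+6) mod 26 = 17 -> R
  A (position 0) -> position (0+6) mod 26 = 6 -> G
  Y (position 24) -> position (24+6) mod 26 = 4 -> E
  E (position 4) -> position (4+6) mod 26 = 10 -> K
  R (position 17) -> position (17+6) mod 26 = 23 -> X
Result: RGEKX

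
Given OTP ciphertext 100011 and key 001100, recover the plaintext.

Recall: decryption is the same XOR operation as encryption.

Step 1: XOR ciphertext with key:
  Ciphertext: 100011
  Key:        001100
  XOR:        101111
Step 2: Plaintext = 101111 = 47 in decimal.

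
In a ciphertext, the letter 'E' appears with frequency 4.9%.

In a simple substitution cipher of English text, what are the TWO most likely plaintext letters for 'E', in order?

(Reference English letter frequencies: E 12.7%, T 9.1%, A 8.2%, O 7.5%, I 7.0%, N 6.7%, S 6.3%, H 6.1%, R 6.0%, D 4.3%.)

Step 1: Observed frequency of 'E' is 4.9%.
Step 2: Compute distances to each reference frequency and sort:
  D (4.3%): difference = 0.6% <-- BEST
  R (6.0%): difference = 1.1% <-- RUNNER-UP
  H (6.1%): difference = 1.2%
  S (6.3%): difference = 1.4%
  N (6.7%): difference = 1.8%
Step 3: Most likely is 'D' (4.3%, diff 0.6%); second most likely is 'R' (6.0%, diff 1.1%).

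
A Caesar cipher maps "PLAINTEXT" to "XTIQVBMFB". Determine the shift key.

Step 1: Compare first letters: P (position 15) -> X (position 23).
Step 2: Shift = (23 - 15) mod 26 = 8.
The shift value is 8.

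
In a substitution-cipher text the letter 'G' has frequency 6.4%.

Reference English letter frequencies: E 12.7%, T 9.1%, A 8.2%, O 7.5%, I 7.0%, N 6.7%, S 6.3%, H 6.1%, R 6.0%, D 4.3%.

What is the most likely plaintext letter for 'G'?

Step 1: The observed frequency is 6.4%.
Step 2: Compare with English frequencies:
  E: 12.7% (difference: 6.3%)
  T: 9.1% (difference: 2.7%)
  A: 8.2% (difference: 1.8%)
  O: 7.5% (difference: 1.1%)
  I: 7.0% (difference: 0.6%)
  N: 6.7% (difference: 0.3%)
  S: 6.3% (difference: 0.1%) <-- closest
  H: 6.1% (difference: 0.3%)
  R: 6.0% (difference: 0.4%)
  D: 4.3% (difference: 2.1%)
Step 3: 'G' most likely represents 'S' (frequency 6.3%).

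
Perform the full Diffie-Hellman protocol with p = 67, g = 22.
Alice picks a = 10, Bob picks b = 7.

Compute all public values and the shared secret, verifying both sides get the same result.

Step 1: A = g^a mod p = 22^10 mod 67 = 64.
Step 2: B = g^b mod p = 22^7 mod 67 = 14.
Step 3: Alice computes s = B^a mod p = 14^10 mod 67 = 24.
Step 4: Bob computes s = A^b mod p = 64^7 mod 67 = 24.
Both sides agree: shared secret = 24.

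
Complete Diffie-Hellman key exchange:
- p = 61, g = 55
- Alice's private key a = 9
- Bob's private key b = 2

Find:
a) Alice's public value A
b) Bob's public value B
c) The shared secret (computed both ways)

Step 1: A = g^a mod p = 55^9 mod 61 = 53.
Step 2: B = g^b mod p = 55^2 mod 61 = 36.
Step 3: Alice computes s = B^a mod p = 36^9 mod 61 = 3.
Step 4: Bob computes s = A^b mod p = 53^2 mod 61 = 3.
Both sides agree: shared secret = 3.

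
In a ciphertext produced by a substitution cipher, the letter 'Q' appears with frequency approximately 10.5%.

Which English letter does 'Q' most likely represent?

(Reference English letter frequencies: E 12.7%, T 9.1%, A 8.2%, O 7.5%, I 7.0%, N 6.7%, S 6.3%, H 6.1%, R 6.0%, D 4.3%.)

Step 1: The observed frequency is 10.5%.
Step 2: Compare with English frequencies:
  E: 12.7% (difference: 2.2%)
  T: 9.1% (difference: 1.4%) <-- closest
  A: 8.2% (difference: 2.3%)
  O: 7.5% (difference: 3.0%)
  I: 7.0% (difference: 3.5%)
  N: 6.7% (difference: 3.8%)
  S: 6.3% (difference: 4.2%)
  H: 6.1% (difference: 4.4%)
  R: 6.0% (difference: 4.5%)
  D: 4.3% (difference: 6.2%)
Step 3: 'Q' most likely represents 'T' (frequency 9.1%).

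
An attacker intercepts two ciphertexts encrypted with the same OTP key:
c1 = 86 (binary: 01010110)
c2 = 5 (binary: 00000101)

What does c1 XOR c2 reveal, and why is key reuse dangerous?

Step 1: c1 XOR c2 = (m1 XOR k) XOR (m2 XOR k).
Step 2: By XOR associativity/commutativity: = m1 XOR m2 XOR k XOR k = m1 XOR m2.
Step 3: 01010110 XOR 00000101 = 01010011 = 83.
Step 4: The key cancels out! An attacker learns m1 XOR m2 = 83, revealing the relationship between plaintexts.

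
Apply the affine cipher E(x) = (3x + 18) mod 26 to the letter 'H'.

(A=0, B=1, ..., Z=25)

Step 1: Convert 'H' to number: x = 7.
Step 2: E(7) = (3 * 7 + 18) mod 26 = 39 mod 26 = 13.
Step 3: Convert 13 back to letter: N.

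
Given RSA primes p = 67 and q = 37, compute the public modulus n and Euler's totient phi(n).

Step 1: n = p * q = 67 * 37 = 2479.
Step 2: phi(n) = (p-1)(q-1) = 66 * 36 = 2376.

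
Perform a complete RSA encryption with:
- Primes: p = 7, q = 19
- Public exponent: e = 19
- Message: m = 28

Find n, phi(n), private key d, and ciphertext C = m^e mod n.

Step 1: n = 7 * 19 = 133.
Step 2: phi(n) = (7-1)(19-1) = 6 * 18 = 108.
Step 3: Find d = 19^(-1) mod 108 = 91.
  Verify: 19 * 91 = 1729 = 1 (mod 108).
Step 4: C = 28^19 mod 133 = 28.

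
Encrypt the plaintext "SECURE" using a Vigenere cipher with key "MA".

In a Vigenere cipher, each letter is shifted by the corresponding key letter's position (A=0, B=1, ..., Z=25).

Step 1: Repeat key to match plaintext length:
  Plaintext: SECURE
  Key:       MAMAMA
Step 2: Encrypt each letter:
  S(18) + M(12) = (18+12) mod 26 = 4 = E
  E(4) + A(0) = (4+0) mod 26 = 4 = E
  C(2) + M(12) = (2+12) mod 26 = 14 = O
  U(20) + A(0) = (20+0) mod 26 = 20 = U
  R(17) + M(12) = (17+12) mod 26 = 3 = D
  E(4) + A(0) = (4+0) mod 26 = 4 = E
Ciphertext: EEOUDE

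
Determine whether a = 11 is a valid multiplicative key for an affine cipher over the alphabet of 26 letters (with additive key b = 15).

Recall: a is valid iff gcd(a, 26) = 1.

Step 1: Compute gcd(11, 26).
Step 2: gcd(11, 26) = 1.
Since gcd = 1, 11 is coprime with 26, so it is a valid key.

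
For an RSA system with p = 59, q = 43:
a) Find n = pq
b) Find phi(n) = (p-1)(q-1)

Step 1: n = p * q = 59 * 43 = 2537.
Step 2: phi(n) = (p-1)(q-1) = 58 * 42 = 2436.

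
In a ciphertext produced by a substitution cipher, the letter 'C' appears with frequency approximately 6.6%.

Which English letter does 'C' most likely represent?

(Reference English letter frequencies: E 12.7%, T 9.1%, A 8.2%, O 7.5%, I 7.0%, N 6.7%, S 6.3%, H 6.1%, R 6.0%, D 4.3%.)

Step 1: The observed frequency is 6.6%.
Step 2: Compare with English frequencies:
  E: 12.7% (difference: 6.1%)
  T: 9.1% (difference: 2.5%)
  A: 8.2% (difference: 1.6%)
  O: 7.5% (difference: 0.9%)
  I: 7.0% (difference: 0.4%)
  N: 6.7% (difference: 0.1%) <-- closest
  S: 6.3% (difference: 0.3%)
  H: 6.1% (difference: 0.5%)
  R: 6.0% (difference: 0.6%)
  D: 4.3% (difference: 2.3%)
Step 3: 'C' most likely represents 'N' (frequency 6.7%).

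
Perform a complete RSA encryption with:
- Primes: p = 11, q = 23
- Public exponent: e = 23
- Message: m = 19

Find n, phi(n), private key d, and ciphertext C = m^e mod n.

Step 1: n = 11 * 23 = 253.
Step 2: phi(n) = (11-1)(23-1) = 10 * 22 = 220.
Step 3: Find d = 23^(-1) mod 220 = 67.
  Verify: 23 * 67 = 1541 = 1 (mod 220).
Step 4: C = 19^23 mod 253 = 226.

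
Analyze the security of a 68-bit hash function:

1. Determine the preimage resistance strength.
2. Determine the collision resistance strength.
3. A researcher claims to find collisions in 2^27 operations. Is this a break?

Step 1: Preimage resistance requires brute-force of 2^68 operations.
Step 2: Collision resistance (birthday bound) = 2^(68/2) = 2^34.
Step 3: The claimed attack costs 2^27 operations.
Step 4: Since 2^27 < 2^34, the claimed attack beats the generic birthday bound, so collision resistance is broken.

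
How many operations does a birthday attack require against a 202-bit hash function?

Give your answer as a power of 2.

Step 1: The birthday paradox gives collision probability ~50% after sqrt(2^n) = 2^(n/2) hashes.
Step 2: For 202-bit output: 2^(202/2) = 2^101.
Step 3: Approximately 2^101 hash computations needed.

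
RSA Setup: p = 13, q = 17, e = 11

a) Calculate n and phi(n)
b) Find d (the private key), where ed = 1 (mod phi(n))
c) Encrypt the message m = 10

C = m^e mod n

Step 1: n = 13 * 17 = 221.
Step 2: phi(n) = (13-1)(17-1) = 12 * 16 = 192.
Step 3: Find d = 11^(-1) mod 192 = 35.
  Verify: 11 * 35 = 385 = 1 (mod 192).
Step 4: C = 10^11 mod 221 = 173.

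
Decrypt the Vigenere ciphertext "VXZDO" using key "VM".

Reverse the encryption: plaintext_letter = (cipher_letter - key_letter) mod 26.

Step 1: Extend key: VMVMV
Step 2: Decrypt each letter (c - k) mod 26:
  V(21) - V(21) = (21-21) mod 26 = 0 = A
  X(23) - M(12) = (23-12) mod 26 = 11 = L
  Z(25) - V(21) = (25-21) mod 26 = 4 = E
  D(3) - M(12) = (3-12) mod 26 = 17 = R
  O(14) - V(21) = (14-21) mod 26 = 19 = T
Plaintext: ALERT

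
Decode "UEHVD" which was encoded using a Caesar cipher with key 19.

Step 1: Reverse the shift by subtracting 19 from each letter position.
  U (position 20) -> position (20-19) mod 26 = 1 -> B
  E (position 4) -> position (4-19) mod 26 = 11 -> L
  H (position 7) -> position (7-19) mod 26 = 14 -> O
  V (position 21) -> position (21-19) mod 26 = 2 -> C
  D (position 3) -> position (3-19) mod 26 = 10 -> K
Decrypted message: BLOCK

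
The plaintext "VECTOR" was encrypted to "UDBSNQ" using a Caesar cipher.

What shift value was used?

Step 1: Compare first letters: V (position 21) -> U (position 20).
Step 2: Shift = (20 - 21) mod 26 = 25.
The shift value is 25.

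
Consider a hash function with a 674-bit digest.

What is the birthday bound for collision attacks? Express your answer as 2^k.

Step 1: The birthday paradox gives collision probability ~50% after sqrt(2^n) = 2^(n/2) hashes.
Step 2: For 674-bit output: 2^(674/2) = 2^337.
Step 3: Approximately 2^337 hash computations needed.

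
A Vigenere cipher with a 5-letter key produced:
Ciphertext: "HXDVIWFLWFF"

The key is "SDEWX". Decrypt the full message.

Step 1: Key 'SDEWX' has length 5. Extended key: SDEWXSDEWXS
Step 2: Decrypt each position:
  H(7) - S(18) = 15 = P
  X(23) - D(3) = 20 = U
  D(3) - E(4) = 25 = Z
  V(21) - W(22) = 25 = Z
  I(8) - X(23) = 11 = L
  W(22) - S(18) = 4 = E
  F(5) - D(3) = 2 = C
  L(11) - E(4) = 7 = H
  W(22) - W(22) = 0 = A
  F(5) - X(23) = 8 = I
  F(5) - S(18) = 13 = N
Plaintext: PUZZLECHAIN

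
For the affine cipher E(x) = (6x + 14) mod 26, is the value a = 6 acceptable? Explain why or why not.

Step 1: Compute gcd(6, 26).
Step 2: gcd(6, 26) = 2.
Since gcd = 2 != 1, 6 shares a common factor with 26, so it cannot be used.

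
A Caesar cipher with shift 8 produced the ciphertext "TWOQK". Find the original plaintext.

Step 1: Reverse the shift by subtracting 8 from each letter position.
  T (position 19) -> position (19-8) mod 26 = 11 -> L
  W (position 22) -> position (22-8) mod 26 = 14 -> O
  O (position 14) -> position (14-8) mod 26 = 6 -> G
  Q (position 16) -> position (16-8) mod 26 = 8 -> I
  K (position 10) -> position (10-8) mod 26 = 2 -> C
Decrypted message: LOGIC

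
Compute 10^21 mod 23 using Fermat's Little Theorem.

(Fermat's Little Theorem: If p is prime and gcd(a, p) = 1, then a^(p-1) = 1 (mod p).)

Step 1: Since 23 is prime, by Fermat's Little Theorem: 10^22 = 1 (mod 23).
Step 2: Reduce exponent: 21 mod 22 = 21.
Step 3: So 10^21 = 10^21 (mod 23).
Step 4: 10^21 mod 23 = 7.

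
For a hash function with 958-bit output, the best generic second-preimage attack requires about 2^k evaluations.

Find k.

Step 1: The hash has a 958-bit output.
Step 2: Second-preimage resistance means: given a specific input x, it should be infeasible to find a different y with h(y) = h(x).
With a 958-bit output, a generic search for a second preimage costs about 2^958 evaluations (each trial matches the fixed target with probability 2^-958).
Step 3: Security level = 958 bits.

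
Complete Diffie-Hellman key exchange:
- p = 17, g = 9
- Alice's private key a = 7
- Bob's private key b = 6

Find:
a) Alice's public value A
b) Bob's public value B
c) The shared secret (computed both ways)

Step 1: A = g^a mod p = 9^7 mod 17 = 2.
Step 2: B = g^b mod p = 9^6 mod 17 = 4.
Step 3: Alice computes s = B^a mod p = 4^7 mod 17 = 13.
Step 4: Bob computes s = A^b mod p = 2^6 mod 17 = 13.
Both sides agree: shared secret = 13.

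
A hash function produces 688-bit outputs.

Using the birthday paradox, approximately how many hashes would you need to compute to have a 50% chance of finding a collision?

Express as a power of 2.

Step 1: The birthday paradox gives collision probability ~50% after sqrt(2^n) = 2^(n/2) hashes.
Step 2: For 688-bit output: 2^(688/2) = 2^344.
Step 3: Approximately 2^344 hash computations needed.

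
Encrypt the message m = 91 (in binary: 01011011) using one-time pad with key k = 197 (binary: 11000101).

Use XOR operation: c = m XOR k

Step 1: Write out the XOR operation bit by bit:
  Message: 01011011
  Key:     11000101
  XOR:     10011110
Step 2: Convert to decimal: 10011110 = 158.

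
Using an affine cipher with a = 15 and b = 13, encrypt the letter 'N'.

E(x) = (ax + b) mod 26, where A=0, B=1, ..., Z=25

Step 1: Convert 'N' to number: x = 13.
Step 2: E(13) = (15 * 13 + 13) mod 26 = 208 mod 26 = 0.
Step 3: Convert 0 back to letter: A.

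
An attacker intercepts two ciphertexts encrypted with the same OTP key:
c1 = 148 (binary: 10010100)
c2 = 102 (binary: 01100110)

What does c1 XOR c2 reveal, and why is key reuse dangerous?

Step 1: c1 XOR c2 = (m1 XOR k) XOR (m2 XOR k).
Step 2: By XOR associativity/commutativity: = m1 XOR m2 XOR k XOR k = m1 XOR m2.
Step 3: 10010100 XOR 01100110 = 11110010 = 242.
Step 4: The key cancels out! An attacker learns m1 XOR m2 = 242, revealing the relationship between plaintexts.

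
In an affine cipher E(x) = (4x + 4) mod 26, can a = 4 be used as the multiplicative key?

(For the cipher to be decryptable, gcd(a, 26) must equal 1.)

Step 1: Compute gcd(4, 26).
Step 2: gcd(4, 26) = 2.
Since gcd = 2 != 1, 4 shares a common factor with 26, so it cannot be used.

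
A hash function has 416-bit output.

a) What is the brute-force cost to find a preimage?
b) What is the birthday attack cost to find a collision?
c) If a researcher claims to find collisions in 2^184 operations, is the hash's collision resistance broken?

Step 1: Preimage resistance requires brute-force of 2^416 operations.
Step 2: Collision resistance (birthday bound) = 2^(416/2) = 2^208.
Step 3: The claimed attack costs 2^184 operations.
Step 4: Since 2^184 < 2^208, the claimed attack beats the generic birthday bound, so collision resistance is broken.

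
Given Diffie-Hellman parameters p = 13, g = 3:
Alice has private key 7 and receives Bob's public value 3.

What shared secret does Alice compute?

Step 1: s = B^a mod p = 3^7 mod 13.
  3^1 mod 13 = 3
  3^2 mod 13 = (3 * 3) mod 13 = 9
  3^3 mod 13 = (9 * 3) mod 13 = 1
  3^4 mod 13 = (1 * 3) mod 13 = 3
  3^5 mod 13 = (3 * 3) mod 13 = 9
  3^6 mod 13 = (9 * 3) mod 13 = 1
  3^7 mod 13 = (1 * 3) mod 13 = 3
Result: shared secret = 3.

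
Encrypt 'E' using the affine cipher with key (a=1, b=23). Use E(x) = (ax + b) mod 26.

Step 1: Convert 'E' to number: x = 4.
Step 2: E(4) = (1 * 4 + 23) mod 26 = 27 mod 26 = 1.
Step 3: Convert 1 back to letter: B.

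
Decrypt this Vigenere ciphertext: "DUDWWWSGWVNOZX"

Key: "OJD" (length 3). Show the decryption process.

Step 1: Key 'OJD' has length 3. Extended key: OJDOJDOJDOJDOJ
Step 2: Decrypt each position:
  D(3) - O(14) = 15 = P
  U(20) - J(9) = 11 = L
  D(3) - D(3) = 0 = A
  W(22) - O(14) = 8 = I
  W(22) - J(9) = 13 = N
  W(22) - D(3) = 19 = T
  S(18) - O(14) = 4 = E
  G(6) - J(9) = 23 = X
  W(22) - D(3) = 19 = T
  V(21) - O(14) = 7 = H
  N(13) - J(9) = 4 = E
  O(14) - D(3) = 11 = L
  Z(25) - O(14) = 11 = L
  X(23) - J(9) = 14 = O
Plaintext: PLAINTEXTHELLO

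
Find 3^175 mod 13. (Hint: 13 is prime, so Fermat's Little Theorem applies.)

Step 1: Since 13 is prime, by Fermat's Little Theorem: 3^12 = 1 (mod 13).
Step 2: Reduce exponent: 175 mod 12 = 7.
Step 3: So 3^175 = 3^7 (mod 13).
Step 4: 3^7 mod 13 = 3.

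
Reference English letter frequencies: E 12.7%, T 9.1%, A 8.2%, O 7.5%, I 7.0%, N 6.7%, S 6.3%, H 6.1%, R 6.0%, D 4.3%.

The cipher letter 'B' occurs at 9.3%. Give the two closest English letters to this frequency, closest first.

Step 1: Observed frequency of 'B' is 9.3%.
Step 2: Compute distances to each reference frequency and sort:
  T (9.1%): difference = 0.2% <-- BEST
  A (8.2%): difference = 1.1% <-- RUNNER-UP
  O (7.5%): difference = 1.8%
  I (7.0%): difference = 2.3%
  N (6.7%): difference = 2.6%
Step 3: Most likely is 'T' (9.1%, diff 0.2%); second most likely is 'A' (8.2%, diff 1.1%).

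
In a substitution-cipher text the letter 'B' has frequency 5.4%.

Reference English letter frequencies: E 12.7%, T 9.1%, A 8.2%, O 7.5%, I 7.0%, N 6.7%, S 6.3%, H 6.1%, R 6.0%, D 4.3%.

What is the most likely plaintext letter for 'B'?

Step 1: The observed frequency is 5.4%.
Step 2: Compare with English frequencies:
  E: 12.7% (difference: 7.3%)
  T: 9.1% (difference: 3.7%)
  A: 8.2% (difference: 2.8%)
  O: 7.5% (difference: 2.1%)
  I: 7.0% (difference: 1.6%)
  N: 6.7% (difference: 1.3%)
  S: 6.3% (difference: 0.9%)
  H: 6.1% (difference: 0.7%)
  R: 6.0% (difference: 0.6%) <-- closest
  D: 4.3% (difference: 1.1%)
Step 3: 'B' most likely represents 'R' (frequency 6.0%).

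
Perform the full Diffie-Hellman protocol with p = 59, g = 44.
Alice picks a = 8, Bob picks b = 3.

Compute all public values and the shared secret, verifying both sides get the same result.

Step 1: A = g^a mod p = 44^8 mod 59 = 9.
Step 2: B = g^b mod p = 44^3 mod 59 = 47.
Step 3: Alice computes s = B^a mod p = 47^8 mod 59 = 21.
Step 4: Bob computes s = A^b mod p = 9^3 mod 59 = 21.
Both sides agree: shared secret = 21.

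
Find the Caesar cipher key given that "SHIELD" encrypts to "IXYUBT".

Step 1: Compare first letters: S (position 18) -> I (position 8).
Step 2: Shift = (8 - 18) mod 26 = 16.
The shift value is 16.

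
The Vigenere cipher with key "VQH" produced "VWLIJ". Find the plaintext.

Step 1: Extend key: VQHVQ
Step 2: Decrypt each letter (c - k) mod 26:
  V(21) - V(21) = (21-21) mod 26 = 0 = A
  W(22) - Q(16) = (22-16) mod 26 = 6 = G
  L(11) - H(7) = (11-7) mod 26 = 4 = E
  I(8) - V(21) = (8-21) mod 26 = 13 = N
  J(9) - Q(16) = (9-16) mod 26 = 19 = T
Plaintext: AGENT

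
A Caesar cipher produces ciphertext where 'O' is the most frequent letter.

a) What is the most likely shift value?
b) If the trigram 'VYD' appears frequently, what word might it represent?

Step 1: In English, 'E' is the most frequent letter (12.7%).
Step 2: The most frequent ciphertext letter is 'O' (position 14).
Step 3: Shift = (14 - 4) mod 26 = 10.
Step 4: Decrypt 'VYD' by shifting back 10:
  V -> L
  Y -> O
  D -> T
Step 5: 'VYD' decrypts to 'LOT'.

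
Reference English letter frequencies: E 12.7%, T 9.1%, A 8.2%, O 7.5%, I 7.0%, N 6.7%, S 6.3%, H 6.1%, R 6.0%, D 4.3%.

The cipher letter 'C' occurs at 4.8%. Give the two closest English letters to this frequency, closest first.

Step 1: Observed frequency of 'C' is 4.8%.
Step 2: Compute distances to each reference frequency and sort:
  D (4.3%): difference = 0.5% <-- BEST
  R (6.0%): difference = 1.2% <-- RUNNER-UP
  H (6.1%): difference = 1.3%
  S (6.3%): difference = 1.5%
  N (6.7%): difference = 1.9%
Step 3: Most likely is 'D' (4.3%, diff 0.5%); second most likely is 'R' (6.0%, diff 1.2%).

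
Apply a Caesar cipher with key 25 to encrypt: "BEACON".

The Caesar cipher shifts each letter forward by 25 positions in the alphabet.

Step 1: For each letter, shift forward by 25 positions (mod 26).
  B (position 1) -> position (1+25) mod 26 = 0 -> A
  E (position 4) -> position (4+25) mod 26 = 3 -> D
  A (position 0) -> position (0+25) mod 26 = 25 -> Z
  C (position 2) -> position (2+25) mod 26 = 1 -> B
  O (position 14) -> position (14+25) mod 26 = 13 -> N
  N (position 13) -> position (13+25) mod 26 = 12 -> M
Result: ADZBNM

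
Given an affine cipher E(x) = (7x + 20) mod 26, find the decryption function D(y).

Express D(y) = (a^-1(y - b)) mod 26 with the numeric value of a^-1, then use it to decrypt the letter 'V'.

Step 1: Find a^-1, the modular inverse of 7 mod 26.
Step 2: We need 7 * a^-1 = 1 (mod 26).
Step 3: 7 * 15 = 105 = 4 * 26 + 1, so a^-1 = 15.
Step 4: D(y) = 15(y - 20) mod 26.
Step 5: Apply to 'V' (y = 21): D(21) = 15 * (21 - 20) mod 26 = 15 * 1 mod 26 = 15 -> 'P'.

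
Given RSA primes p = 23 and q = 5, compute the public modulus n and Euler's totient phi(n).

Step 1: n = p * q = 23 * 5 = 115.
Step 2: phi(n) = (p-1)(q-1) = 22 * 4 = 88.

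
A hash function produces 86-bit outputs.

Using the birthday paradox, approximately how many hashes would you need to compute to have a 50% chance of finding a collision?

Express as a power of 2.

Step 1: The birthday paradox gives collision probability ~50% after sqrt(2^n) = 2^(n/2) hashes.
Step 2: For 86-bit output: 2^(86/2) = 2^43.
Step 3: Approximately 2^43 hash computations needed.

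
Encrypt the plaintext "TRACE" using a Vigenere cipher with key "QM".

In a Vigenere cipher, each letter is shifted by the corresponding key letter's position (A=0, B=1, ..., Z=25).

Step 1: Repeat key to match plaintext length:
  Plaintext: TRACE
  Key:       QMQMQ
Step 2: Encrypt each letter:
  T(19) + Q(16) = (19+16) mod 26 = 9 = J
  R(17) + M(12) = (17+12) mod 26 = 3 = D
  A(0) + Q(16) = (0+16) mod 26 = 16 = Q
  C(2) + M(12) = (2+12) mod 26 = 14 = O
  E(4) + Q(16) = (4+16) mod 26 = 20 = U
Ciphertext: JDQOU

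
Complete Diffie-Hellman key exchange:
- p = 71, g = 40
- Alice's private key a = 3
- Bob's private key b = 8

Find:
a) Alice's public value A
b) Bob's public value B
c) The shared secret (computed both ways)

Step 1: A = g^a mod p = 40^3 mod 71 = 29.
Step 2: B = g^b mod p = 40^8 mod 71 = 8.
Step 3: Alice computes s = B^a mod p = 8^3 mod 71 = 15.
Step 4: Bob computes s = A^b mod p = 29^8 mod 71 = 15.
Both sides agree: shared secret = 15.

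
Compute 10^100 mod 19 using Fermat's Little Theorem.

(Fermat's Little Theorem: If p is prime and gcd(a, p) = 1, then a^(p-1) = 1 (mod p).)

Step 1: Since 19 is prime, by Fermat's Little Theorem: 10^18 = 1 (mod 19).
Step 2: Reduce exponent: 100 mod 18 = 10.
Step 3: So 10^100 = 10^10 (mod 19).
Step 4: 10^10 mod 19 = 9.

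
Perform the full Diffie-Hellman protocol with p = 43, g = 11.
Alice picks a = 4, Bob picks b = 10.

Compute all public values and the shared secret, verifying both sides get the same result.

Step 1: A = g^a mod p = 11^4 mod 43 = 21.
Step 2: B = g^b mod p = 11^10 mod 43 = 41.
Step 3: Alice computes s = B^a mod p = 41^4 mod 43 = 16.
Step 4: Bob computes s = A^b mod p = 21^10 mod 43 = 16.
Both sides agree: shared secret = 16.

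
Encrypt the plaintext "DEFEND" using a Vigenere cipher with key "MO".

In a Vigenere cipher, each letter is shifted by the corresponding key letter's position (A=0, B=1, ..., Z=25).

Step 1: Repeat key to match plaintext length:
  Plaintext: DEFEND
  Key:       MOMOMO
Step 2: Encrypt each letter:
  D(3) + M(12) = (3+12) mod 26 = 15 = P
  E(4) + O(14) = (4+14) mod 26 = 18 = S
  F(5) + M(12) = (5+12) mod 26 = 17 = R
  E(4) + O(14) = (4+14) mod 26 = 18 = S
  N(13) + M(12) = (13+12) mod 26 = 25 = Z
  D(3) + O(14) = (3+14) mod 26 = 17 = R
Ciphertext: PSRSZR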